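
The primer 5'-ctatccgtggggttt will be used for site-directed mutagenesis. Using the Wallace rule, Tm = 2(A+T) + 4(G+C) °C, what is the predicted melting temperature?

Base counts: C=3, A=1, G=5, T=6
So N_AT = 7 and N_GC = 8.
Tm = 2(7) + 4(8) = 14 + 32 = 46°C

46°C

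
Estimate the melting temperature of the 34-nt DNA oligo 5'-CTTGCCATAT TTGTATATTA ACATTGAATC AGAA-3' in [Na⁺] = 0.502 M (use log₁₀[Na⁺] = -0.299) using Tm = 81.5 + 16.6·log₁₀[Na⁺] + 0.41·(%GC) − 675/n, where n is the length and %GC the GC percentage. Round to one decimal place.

67.5°C

Length n = 34. Counting bases: C=5, T=13, A=12, G=4
G+C = 9, so %GC = 9/34 × 100 = 26.471%
Salt term: 16.6 × (-0.299) = -4.963
GC term: 0.41 × 26.471 = 10.853; length term: −675/34 = −19.853
Tm = 81.5 + (-4.963) + 10.853 − 19.853 = 67.537 → 67.5°C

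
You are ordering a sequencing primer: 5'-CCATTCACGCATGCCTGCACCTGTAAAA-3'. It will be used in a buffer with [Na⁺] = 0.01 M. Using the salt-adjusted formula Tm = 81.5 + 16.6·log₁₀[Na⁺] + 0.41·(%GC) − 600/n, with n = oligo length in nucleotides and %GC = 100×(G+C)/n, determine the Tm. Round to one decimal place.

47.4°C

Length n = 28. Scanning the sequence gives C=10, T=6, G=4, A=8.
G+C = 14, so %GC = 14/28 × 100 = 50%
Salt term: 16.6 × (-2) = -33.2
GC term: 0.41 × 50 = 20.5; length term: −600/28 = −21.429
Tm = 81.5 + (-33.2) + 20.5 − 21.429 = 47.371 → 47.4°C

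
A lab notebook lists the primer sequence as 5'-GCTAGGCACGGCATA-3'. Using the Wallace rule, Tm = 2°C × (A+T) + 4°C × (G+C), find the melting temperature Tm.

48°C

Scanning the sequence gives A=4, G=5, T=2, C=4.
So N_AT = 6 and N_GC = 9.
Tm = 2×6 + 4×9 = 48°C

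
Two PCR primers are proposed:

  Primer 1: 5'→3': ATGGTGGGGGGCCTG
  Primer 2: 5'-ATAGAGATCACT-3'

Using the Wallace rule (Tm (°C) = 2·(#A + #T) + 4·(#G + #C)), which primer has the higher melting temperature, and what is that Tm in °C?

Primer 1, 52°C

Primer 1: A+T=4, G+C=11 → Tm = 2(4)+4(11) = 52°C
Primer 2: A+T=8, G+C=4 → Tm = 2(8)+4(4) = 32°C
52°C vs 32°C → primer 1 is higher.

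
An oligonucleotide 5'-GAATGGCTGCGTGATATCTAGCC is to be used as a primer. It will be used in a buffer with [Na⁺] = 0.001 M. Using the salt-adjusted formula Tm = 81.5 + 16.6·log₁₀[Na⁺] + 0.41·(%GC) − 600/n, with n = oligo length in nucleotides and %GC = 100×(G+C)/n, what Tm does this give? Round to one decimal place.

27.0°C

Length n = 23. Counting bases: T=6, A=5, C=5, G=7
G+C = 12, so %GC = 12/23 × 100 = 52.174%
Salt term: 16.6 × (-3) = -49.8
GC term: 0.41 × 52.174 = 21.391; length term: −600/23 = −26.087
Tm = 81.5 + (-49.8) + 21.391 − 26.087 = 27.004 → 27.0°C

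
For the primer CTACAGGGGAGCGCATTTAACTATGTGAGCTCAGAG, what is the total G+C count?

18

Counting bases: C=7, T=8, G=11, A=10
G+C = 11 + 7 = 18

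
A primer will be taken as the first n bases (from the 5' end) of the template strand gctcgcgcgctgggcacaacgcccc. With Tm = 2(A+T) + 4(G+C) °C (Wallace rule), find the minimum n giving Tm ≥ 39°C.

n = 11

First 10 bases: GCTCGCGCGC → Tm = 38°C (< 39°C)
First 11 bases: GCTCGCGCGCT → Tm = 40°C (≥ 39°C)
Since every base adds ≥2°C, Tm only increases with n, so the threshold is first crossed at n = 11.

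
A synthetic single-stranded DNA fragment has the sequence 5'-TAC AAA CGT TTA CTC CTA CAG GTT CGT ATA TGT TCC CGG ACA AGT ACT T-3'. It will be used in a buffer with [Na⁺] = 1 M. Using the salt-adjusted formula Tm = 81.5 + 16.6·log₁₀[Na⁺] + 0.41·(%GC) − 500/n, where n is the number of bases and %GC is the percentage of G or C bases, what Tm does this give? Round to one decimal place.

Length n = 49. Base counts: T=16, C=12, A=13, G=8
G+C = 20, so %GC = 20/49 × 100 = 40.816%
Salt term: 16.6 × (0) = 0
GC term: 0.41 × 40.816 = 16.735; length term: −500/49 = −10.204
Tm = 81.5 + (0) + 16.735 − 10.204 = 88.031 → 88.0°C

88.0°C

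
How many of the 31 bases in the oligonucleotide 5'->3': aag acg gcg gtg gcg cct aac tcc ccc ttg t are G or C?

20

Scanning the sequence gives A=5, T=6, G=9, C=11.
Total G or C: 9 + 11 = 20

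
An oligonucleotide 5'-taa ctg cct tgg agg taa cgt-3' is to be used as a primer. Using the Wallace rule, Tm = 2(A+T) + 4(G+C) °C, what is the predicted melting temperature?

G=6, C=4, T=6, A=5
A+T = 11, G+C = 10
Tm = 4·10 + 2·11 = 40 + 22 = 62°C

62°C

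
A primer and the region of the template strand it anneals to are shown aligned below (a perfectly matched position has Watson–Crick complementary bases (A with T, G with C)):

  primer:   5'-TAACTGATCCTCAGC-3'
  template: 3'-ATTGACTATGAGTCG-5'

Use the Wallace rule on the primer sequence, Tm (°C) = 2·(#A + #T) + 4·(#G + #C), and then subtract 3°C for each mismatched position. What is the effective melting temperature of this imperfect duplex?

Primer base counts: A=4, T=4, G=2, C=5 → A+T=8, G+C=7
Perfect-match Tm = 2(8) + 4(7) = 16 + 28 = 44°C
Mismatches (positions where the bases are not complementary): 1 (at position 9)
Effective Tm = 44 − 1×3 = 44 − 3 = 41°C

41°C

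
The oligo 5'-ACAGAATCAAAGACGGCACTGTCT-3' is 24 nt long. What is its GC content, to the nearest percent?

Scanning the sequence gives G=5, C=6, T=4, A=9.
G+C = 5 + 6 = 11 out of 24 bases
%GC = 11/24 × 100 = 45.83% ≈ 46%

46%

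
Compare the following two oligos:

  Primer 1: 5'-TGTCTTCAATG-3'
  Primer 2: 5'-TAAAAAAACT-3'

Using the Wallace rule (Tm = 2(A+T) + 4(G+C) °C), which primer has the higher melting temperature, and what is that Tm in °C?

Primer 1, 30°C

Primer 1: A+T=7, G+C=4 → Tm = 2(7)+4(4) = 30°C
Primer 2: A+T=9, G+C=1 → Tm = 2(9)+4(1) = 22°C
30°C vs 22°C → primer 1 is higher.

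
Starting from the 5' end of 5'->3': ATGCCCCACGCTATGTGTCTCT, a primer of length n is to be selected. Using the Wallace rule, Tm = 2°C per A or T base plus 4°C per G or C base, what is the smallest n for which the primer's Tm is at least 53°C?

First 16 bases: ATGCCCCACGCTATGT → Tm = 50°C (< 53°C)
First 17 bases: ATGCCCCACGCTATGTG → Tm = 54°C (≥ 53°C)
Each additional base adds 2°C (A/T) or 4°C (G/C), so Tm is non-decreasing in n; n = 17 is the first length to reach 53°C.

n = 17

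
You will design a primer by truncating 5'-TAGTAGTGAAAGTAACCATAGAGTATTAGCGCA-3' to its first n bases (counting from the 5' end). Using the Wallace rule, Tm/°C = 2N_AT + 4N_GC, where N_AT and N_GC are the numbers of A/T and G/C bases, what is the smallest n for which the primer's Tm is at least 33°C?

First 12 bases: TAGTAGTGAAAG → Tm = 32°C (< 33°C)
First 13 bases: TAGTAGTGAAAGT → Tm = 34°C (≥ 33°C)
Each additional base adds 2°C (A/T) or 4°C (G/C), so Tm is non-decreasing in n; n = 13 is the first length to reach 33°C.

n = 13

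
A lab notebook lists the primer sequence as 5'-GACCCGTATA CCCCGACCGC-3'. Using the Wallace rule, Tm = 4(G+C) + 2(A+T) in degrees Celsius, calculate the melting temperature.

68°C

Base counts: C=10, G=4, A=4, T=2
AT pairs contribute 6, GC pairs contribute 14.
Tm = 2×6 + 4×14 = 68°C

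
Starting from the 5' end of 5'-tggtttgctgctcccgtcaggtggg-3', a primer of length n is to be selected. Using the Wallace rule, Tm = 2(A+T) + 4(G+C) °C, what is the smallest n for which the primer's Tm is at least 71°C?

n = 23

First 22 bases: TGGTTTGCTGCTCCCGTCAGGT → Tm = 70°C (< 71°C)
First 23 bases: TGGTTTGCTGCTCCCGTCAGGTG → Tm = 74°C (≥ 71°C)
Since every base adds ≥2°C, Tm only increases with n, so the threshold is first crossed at n = 23.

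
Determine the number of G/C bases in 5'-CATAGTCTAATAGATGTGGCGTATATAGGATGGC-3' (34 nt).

14

T=10, G=10, A=10, C=4
Total G or C: 10 + 4 = 14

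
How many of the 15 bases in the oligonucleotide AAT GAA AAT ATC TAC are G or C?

3

Counting bases: A=8, T=4, C=2, G=1
G+C = 1 + 2 = 3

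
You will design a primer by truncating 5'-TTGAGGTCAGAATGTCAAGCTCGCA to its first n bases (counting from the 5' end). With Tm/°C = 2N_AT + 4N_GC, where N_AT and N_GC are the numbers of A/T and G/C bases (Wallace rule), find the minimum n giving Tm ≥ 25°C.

First 8 bases: TTGAGGTC → Tm = 24°C (< 25°C)
First 9 bases: TTGAGGTCA → Tm = 26°C (≥ 25°C)
Since every base adds ≥2°C, Tm only increases with n, so the threshold is first crossed at n = 9.

n = 9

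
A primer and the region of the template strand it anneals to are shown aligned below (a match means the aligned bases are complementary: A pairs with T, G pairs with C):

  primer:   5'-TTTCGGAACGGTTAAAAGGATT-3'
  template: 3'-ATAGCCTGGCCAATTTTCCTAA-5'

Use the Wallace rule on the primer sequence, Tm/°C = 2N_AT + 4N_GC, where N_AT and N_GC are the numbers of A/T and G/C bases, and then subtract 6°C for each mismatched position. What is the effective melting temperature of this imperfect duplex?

Primer base counts: A=7, T=7, G=6, C=2 → A+T=14, G+C=8
Perfect-match Tm = 2(14) + 4(8) = 28 + 32 = 60°C
Mismatches (positions where the bases are not complementary): 2 (at positions 2, 8)
Effective Tm = 60 − 2×6 = 60 − 12 = 48°C

48°C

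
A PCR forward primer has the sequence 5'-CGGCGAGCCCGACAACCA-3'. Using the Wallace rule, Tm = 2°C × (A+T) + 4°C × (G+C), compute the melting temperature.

Scanning the sequence gives C=8, A=5, T=0, G=5.
A+T = 5, G+C = 13
Tm = 2×5 + 4×13 = 62°C

62°C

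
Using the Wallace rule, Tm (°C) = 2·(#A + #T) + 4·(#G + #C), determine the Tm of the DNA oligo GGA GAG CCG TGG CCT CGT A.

64°C

C=5, T=3, A=3, G=8
So N_AT = 6 and N_GC = 13.
Tm = 2(6) + 4(13) = 12 + 52 = 64°C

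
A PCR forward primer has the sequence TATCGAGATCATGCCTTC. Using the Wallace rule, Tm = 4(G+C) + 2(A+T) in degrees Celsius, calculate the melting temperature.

52°C

Base counts: G=3, T=6, C=5, A=4
AT pairs contribute 10, GC pairs contribute 8.
Tm = 4·8 + 2·10 = 32 + 20 = 52°C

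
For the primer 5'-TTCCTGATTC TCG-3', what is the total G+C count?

Scanning the sequence gives C=4, A=1, T=6, G=2.
Total G or C: 2 + 4 = 6

6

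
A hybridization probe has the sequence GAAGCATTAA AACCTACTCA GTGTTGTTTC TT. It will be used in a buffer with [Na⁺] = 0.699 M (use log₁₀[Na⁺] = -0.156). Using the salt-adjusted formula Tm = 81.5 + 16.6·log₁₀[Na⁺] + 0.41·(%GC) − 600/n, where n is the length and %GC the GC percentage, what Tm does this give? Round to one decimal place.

Length n = 32. Scanning the sequence gives C=6, T=12, G=5, A=9.
G+C = 11, so %GC = 11/32 × 100 = 34.375%
Salt term: 16.6 × (-0.156) = -2.59
GC term: 0.41 × 34.375 = 14.094; length term: −600/32 = −18.75
Tm = 81.5 + (-2.59) + 14.094 − 18.75 = 74.254 → 74.3°C

74.3°C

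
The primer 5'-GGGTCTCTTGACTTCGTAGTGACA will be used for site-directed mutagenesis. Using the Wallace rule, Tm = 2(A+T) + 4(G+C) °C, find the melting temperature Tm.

72°C

T=8, A=4, C=5, G=7
AT pairs contribute 12, GC pairs contribute 12.
Tm = 4·12 + 2·12 = 48 + 24 = 72°C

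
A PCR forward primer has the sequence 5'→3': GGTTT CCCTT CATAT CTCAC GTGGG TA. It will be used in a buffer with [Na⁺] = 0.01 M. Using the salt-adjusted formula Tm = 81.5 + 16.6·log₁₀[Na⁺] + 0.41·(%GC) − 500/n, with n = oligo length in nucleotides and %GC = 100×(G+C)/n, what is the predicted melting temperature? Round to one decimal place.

Length n = 27. Base counts: G=6, C=7, T=10, A=4
G+C = 13, so %GC = 13/27 × 100 = 48.148%
Salt term: 16.6 × (-2) = -33.2
GC term: 0.41 × 48.148 = 19.741; length term: −500/27 = −18.519
Tm = 81.5 + (-33.2) + 19.741 − 18.519 = 49.522 → 49.5°C

49.5°C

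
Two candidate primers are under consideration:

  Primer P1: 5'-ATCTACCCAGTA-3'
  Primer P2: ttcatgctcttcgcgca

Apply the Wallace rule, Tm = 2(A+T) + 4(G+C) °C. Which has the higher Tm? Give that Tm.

Primer P1: A+T=7, G+C=5 → Tm = 2(7)+4(5) = 34°C
Primer P2: A+T=8, G+C=9 → Tm = 2(8)+4(9) = 52°C
34°C vs 52°C → primer P2 is higher.

Primer P2, 52°C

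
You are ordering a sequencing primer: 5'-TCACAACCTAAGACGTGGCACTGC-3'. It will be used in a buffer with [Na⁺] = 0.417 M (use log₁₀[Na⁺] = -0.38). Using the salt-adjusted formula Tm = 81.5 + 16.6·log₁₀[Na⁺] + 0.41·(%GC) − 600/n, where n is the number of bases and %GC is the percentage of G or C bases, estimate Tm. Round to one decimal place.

72.4°C

Length n = 24. Counting bases: C=8, A=7, T=4, G=5
G+C = 13, so %GC = 13/24 × 100 = 54.167%
Salt term: 16.6 × (-0.38) = -6.308
GC term: 0.41 × 54.167 = 22.208; length term: −600/24 = −25
Tm = 81.5 + (-6.308) + 22.208 − 25 = 72.4 → 72.4°C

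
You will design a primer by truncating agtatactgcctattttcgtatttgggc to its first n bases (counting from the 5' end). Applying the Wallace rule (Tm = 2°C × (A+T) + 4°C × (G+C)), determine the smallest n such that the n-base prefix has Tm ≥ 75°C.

First 27 bases: AGTATACTGCCTATTTTCGTATTTGGG → Tm = 74°C (< 75°C)
First 28 bases: AGTATACTGCCTATTTTCGTATTTGGGC → Tm = 78°C (≥ 75°C)
Since every base adds ≥2°C, Tm only increases with n, so the threshold is first crossed at n = 28.

n = 28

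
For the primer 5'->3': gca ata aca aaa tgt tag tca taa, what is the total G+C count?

6

Counting bases: G=3, A=12, T=6, C=3
Total G or C: 3 + 3 = 6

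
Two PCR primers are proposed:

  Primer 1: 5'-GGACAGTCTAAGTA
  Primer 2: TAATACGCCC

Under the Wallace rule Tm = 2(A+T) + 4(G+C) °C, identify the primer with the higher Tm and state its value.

Primer 1, 40°C

Primer 1: A+T=8, G+C=6 → Tm = 2(8)+4(6) = 40°C
Primer 2: A+T=5, G+C=5 → Tm = 2(5)+4(5) = 30°C
40°C vs 30°C → primer 1 is higher.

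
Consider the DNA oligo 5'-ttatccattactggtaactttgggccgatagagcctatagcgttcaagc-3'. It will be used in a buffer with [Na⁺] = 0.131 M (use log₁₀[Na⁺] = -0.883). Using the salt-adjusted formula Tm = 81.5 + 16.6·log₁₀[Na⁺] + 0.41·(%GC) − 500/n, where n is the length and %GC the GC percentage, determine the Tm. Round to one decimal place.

Length n = 49. Base counts: T=15, G=11, A=12, C=11
G+C = 22, so %GC = 22/49 × 100 = 44.898%
Salt term: 16.6 × (-0.883) = -14.658
GC term: 0.41 × 44.898 = 18.408; length term: −500/49 = −10.204
Tm = 81.5 + (-14.658) + 18.408 − 10.204 = 75.046 → 75.0°C

75.0°C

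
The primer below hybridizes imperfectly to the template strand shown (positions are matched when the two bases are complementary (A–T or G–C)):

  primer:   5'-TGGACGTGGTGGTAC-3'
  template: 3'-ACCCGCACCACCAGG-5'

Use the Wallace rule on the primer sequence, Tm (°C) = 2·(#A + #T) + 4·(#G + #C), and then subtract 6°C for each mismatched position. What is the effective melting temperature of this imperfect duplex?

Primer base counts: A=2, T=4, G=7, C=2 → A+T=6, G+C=9
Perfect-match Tm = 2(6) + 4(9) = 12 + 36 = 48°C
Mismatches (positions where the bases are not complementary): 2 (at positions 4, 14)
Effective Tm = 48 − 2×6 = 48 − 12 = 36°C

36°C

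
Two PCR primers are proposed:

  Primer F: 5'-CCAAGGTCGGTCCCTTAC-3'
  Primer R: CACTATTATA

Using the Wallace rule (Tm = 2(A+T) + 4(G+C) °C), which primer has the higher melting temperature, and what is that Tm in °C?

Primer F: A+T=7, G+C=11 → Tm = 2(7)+4(11) = 58°C
Primer R: A+T=8, G+C=2 → Tm = 2(8)+4(2) = 24°C
58°C vs 24°C → primer F is higher.

Primer F, 58°C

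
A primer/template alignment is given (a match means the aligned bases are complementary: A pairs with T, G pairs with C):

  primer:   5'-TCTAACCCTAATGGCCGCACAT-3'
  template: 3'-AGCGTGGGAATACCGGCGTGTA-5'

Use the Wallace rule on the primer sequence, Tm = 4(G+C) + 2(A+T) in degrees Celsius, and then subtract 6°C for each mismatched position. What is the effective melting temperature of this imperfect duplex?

Primer base counts: A=6, T=5, G=3, C=8 → A+T=11, G+C=11
Perfect-match Tm = 2(11) + 4(11) = 22 + 44 = 66°C
Mismatches (positions where the bases are not complementary): 3 (at positions 3, 4, 10)
Effective Tm = 66 − 3×6 = 66 − 18 = 48°C

48°C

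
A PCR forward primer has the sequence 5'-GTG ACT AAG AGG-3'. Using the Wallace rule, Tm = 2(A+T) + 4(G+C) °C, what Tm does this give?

36°C

A=4, G=5, C=1, T=2
So N_AT = 6 and N_GC = 6.
Tm = 2×6 + 4×6 = 36°C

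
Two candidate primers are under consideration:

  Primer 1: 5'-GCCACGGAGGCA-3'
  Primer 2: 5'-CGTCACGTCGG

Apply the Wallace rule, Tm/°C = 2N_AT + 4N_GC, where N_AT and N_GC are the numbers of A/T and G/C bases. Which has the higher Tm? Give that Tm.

Primer 1: A+T=3, G+C=9 → Tm = 2(3)+4(9) = 42°C
Primer 2: A+T=3, G+C=8 → Tm = 2(3)+4(8) = 38°C
42°C vs 38°C → primer 1 is higher.

Primer 1, 42°C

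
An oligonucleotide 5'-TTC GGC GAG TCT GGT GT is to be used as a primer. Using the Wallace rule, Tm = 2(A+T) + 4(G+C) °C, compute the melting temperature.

C=3, G=7, A=1, T=6
A+T = 7, G+C = 10
Tm = 2(7) + 4(10) = 14 + 40 = 54°C

54°C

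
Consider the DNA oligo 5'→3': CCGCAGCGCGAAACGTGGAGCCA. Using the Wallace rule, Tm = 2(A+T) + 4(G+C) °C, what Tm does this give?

78°C

Counting bases: T=1, A=6, C=8, G=8
So N_AT = 7 and N_GC = 16.
Tm = 4·16 + 2·7 = 64 + 14 = 78°C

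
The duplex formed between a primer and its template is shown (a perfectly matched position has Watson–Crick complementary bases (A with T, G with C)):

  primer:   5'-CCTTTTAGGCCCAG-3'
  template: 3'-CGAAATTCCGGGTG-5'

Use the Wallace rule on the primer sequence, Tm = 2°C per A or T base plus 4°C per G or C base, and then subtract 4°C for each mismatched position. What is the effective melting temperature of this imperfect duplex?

Primer base counts: A=2, T=4, G=3, C=5 → A+T=6, G+C=8
Perfect-match Tm = 2(6) + 4(8) = 12 + 32 = 44°C
Mismatches (positions where the bases are not complementary): 3 (at positions 1, 6, 14)
Effective Tm = 44 − 3×4 = 44 − 12 = 32°C

32°C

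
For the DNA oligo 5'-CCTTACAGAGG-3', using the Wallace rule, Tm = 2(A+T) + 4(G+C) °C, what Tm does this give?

G=3, A=3, T=2, C=3
AT pairs contribute 5, GC pairs contribute 6.
Tm = 2×5 + 4×6 = 34°C

34°C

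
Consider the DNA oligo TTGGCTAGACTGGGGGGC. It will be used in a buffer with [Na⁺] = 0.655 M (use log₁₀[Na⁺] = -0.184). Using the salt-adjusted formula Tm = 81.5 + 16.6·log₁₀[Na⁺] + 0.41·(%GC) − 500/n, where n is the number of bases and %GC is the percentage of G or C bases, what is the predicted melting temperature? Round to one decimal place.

78.0°C

Length n = 18. Counting bases: C=3, T=4, G=9, A=2
G+C = 12, so %GC = 12/18 × 100 = 66.667%
Salt term: 16.6 × (-0.184) = -3.054
GC term: 0.41 × 66.667 = 27.333; length term: −500/18 = −27.778
Tm = 81.5 + (-3.054) + 27.333 − 27.778 = 78.001 → 78.0°C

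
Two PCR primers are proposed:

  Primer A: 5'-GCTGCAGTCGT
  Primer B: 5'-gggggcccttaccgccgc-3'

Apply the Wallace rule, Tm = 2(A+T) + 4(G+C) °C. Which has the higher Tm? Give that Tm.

Primer B, 66°C

Primer A: A+T=4, G+C=7 → Tm = 2(4)+4(7) = 36°C
Primer B: A+T=3, G+C=15 → Tm = 2(3)+4(15) = 66°C
36°C vs 66°C → primer B is higher.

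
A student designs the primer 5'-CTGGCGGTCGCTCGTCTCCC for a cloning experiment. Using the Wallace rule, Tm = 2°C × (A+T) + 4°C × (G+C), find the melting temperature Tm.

Scanning the sequence gives T=5, G=6, A=0, C=9.
So N_AT = 5 and N_GC = 15.
Tm = 2(5) + 4(15) = 10 + 60 = 70°C

70°C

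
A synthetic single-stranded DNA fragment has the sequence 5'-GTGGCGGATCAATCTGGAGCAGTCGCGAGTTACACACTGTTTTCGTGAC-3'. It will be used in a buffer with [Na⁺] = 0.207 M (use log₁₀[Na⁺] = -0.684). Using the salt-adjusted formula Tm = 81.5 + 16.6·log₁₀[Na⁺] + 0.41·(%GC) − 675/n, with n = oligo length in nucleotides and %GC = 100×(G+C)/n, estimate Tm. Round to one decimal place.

78.1°C

Length n = 49. Counting bases: G=15, A=10, T=13, C=11
G+C = 26, so %GC = 26/49 × 100 = 53.061%
Salt term: 16.6 × (-0.684) = -11.354
GC term: 0.41 × 53.061 = 21.755; length term: −675/49 = −13.776
Tm = 81.5 + (-11.354) + 21.755 − 13.776 = 78.125 → 78.1°C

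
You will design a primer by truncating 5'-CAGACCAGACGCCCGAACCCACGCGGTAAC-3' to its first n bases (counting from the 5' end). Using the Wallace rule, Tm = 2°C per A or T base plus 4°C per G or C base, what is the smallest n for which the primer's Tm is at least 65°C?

n = 20

First 19 bases: CAGACCAGACGCCCGAACC → Tm = 64°C (< 65°C)
First 20 bases: CAGACCAGACGCCCGAACCC → Tm = 68°C (≥ 65°C)
Each additional base adds 2°C (A/T) or 4°C (G/C), so Tm is non-decreasing in n; n = 20 is the first length to reach 65°C.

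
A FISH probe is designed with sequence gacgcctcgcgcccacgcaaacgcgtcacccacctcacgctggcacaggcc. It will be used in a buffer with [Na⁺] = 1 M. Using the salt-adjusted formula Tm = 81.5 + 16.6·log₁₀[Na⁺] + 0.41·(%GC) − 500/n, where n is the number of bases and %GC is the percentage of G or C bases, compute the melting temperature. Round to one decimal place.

101.4°C

Length n = 51. A=10, T=4, G=12, C=25
G+C = 37, so %GC = 37/51 × 100 = 72.549%
Salt term: 16.6 × (0) = 0
GC term: 0.41 × 72.549 = 29.745; length term: −500/51 = −9.804
Tm = 81.5 + (0) + 29.745 − 9.804 = 101.441 → 101.4°C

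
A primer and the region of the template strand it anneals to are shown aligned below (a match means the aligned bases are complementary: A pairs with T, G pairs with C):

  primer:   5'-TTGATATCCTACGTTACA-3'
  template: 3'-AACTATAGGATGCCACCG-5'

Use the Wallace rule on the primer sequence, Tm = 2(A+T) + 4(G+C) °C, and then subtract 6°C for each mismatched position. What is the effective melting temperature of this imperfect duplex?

24°C

Primer base counts: A=5, T=7, G=2, C=4 → A+T=12, G+C=6
Perfect-match Tm = 2(12) + 4(6) = 24 + 24 = 48°C
Mismatches (positions where the bases are not complementary): 4 (at positions 14, 16, 17, 18)
Effective Tm = 48 − 4×6 = 48 − 24 = 24°C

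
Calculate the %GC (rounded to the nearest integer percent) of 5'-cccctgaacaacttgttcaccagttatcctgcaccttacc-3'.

Counting bases: T=11, A=9, C=16, G=4
G+C = 4 + 16 = 20 out of 40 bases
%GC = 20/40 × 100 = 50% ≈ 50%

50%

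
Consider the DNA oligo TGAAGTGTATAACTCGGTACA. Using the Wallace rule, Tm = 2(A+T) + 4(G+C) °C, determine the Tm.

C=3, A=7, T=6, G=5
AT pairs contribute 13, GC pairs contribute 8.
Tm = 2(13) + 4(8) = 26 + 32 = 58°C

58°C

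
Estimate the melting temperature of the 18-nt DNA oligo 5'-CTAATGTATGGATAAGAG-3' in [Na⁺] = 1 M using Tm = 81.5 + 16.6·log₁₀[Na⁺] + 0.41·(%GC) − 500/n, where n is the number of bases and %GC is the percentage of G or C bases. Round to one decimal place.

67.4°C

Length n = 18. Base counts: A=7, G=5, C=1, T=5
G+C = 6, so %GC = 6/18 × 100 = 33.333%
Salt term: 16.6 × (0) = 0
GC term: 0.41 × 33.333 = 13.667; length term: −500/18 = −27.778
Tm = 81.5 + (0) + 13.667 − 27.778 = 67.389 → 67.4°C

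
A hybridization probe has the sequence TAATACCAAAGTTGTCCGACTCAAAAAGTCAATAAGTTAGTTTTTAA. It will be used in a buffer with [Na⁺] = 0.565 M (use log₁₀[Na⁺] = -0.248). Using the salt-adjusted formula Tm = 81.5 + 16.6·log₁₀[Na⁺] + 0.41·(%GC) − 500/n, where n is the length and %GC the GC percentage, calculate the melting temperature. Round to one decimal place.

Length n = 47. Scanning the sequence gives A=19, T=15, G=6, C=7.
G+C = 13, so %GC = 13/47 × 100 = 27.66%
Salt term: 16.6 × (-0.248) = -4.117
GC term: 0.41 × 27.66 = 11.341; length term: −500/47 = −10.638
Tm = 81.5 + (-4.117) + 11.341 − 10.638 = 78.086 → 78.1°C

78.1°C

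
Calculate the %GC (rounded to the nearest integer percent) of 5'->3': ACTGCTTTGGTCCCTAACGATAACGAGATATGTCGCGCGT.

Base counts: A=9, T=11, C=10, G=10
G+C = 10 + 10 = 20 out of 40 bases
%GC = 20/40 × 100 = 50% ≈ 50%

50%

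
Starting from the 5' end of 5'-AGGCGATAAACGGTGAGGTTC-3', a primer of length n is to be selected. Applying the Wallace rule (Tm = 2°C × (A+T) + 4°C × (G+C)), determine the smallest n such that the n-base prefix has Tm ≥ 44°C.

n = 15

First 14 bases: AGGCGATAAACGGT → Tm = 42°C (< 44°C)
First 15 bases: AGGCGATAAACGGTG → Tm = 46°C (≥ 44°C)
Since every base adds ≥2°C, Tm only increases with n, so the threshold is first crossed at n = 15.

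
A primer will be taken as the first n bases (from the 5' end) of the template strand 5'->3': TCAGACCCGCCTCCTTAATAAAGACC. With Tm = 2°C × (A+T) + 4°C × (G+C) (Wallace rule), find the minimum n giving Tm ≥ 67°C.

n = 23

First 22 bases: TCAGACCCGCCTCCTTAATAAA → Tm = 64°C (< 67°C)
First 23 bases: TCAGACCCGCCTCCTTAATAAAG → Tm = 68°C (≥ 67°C)
Each additional base adds 2°C (A/T) or 4°C (G/C), so Tm is non-decreasing in n; n = 23 is the first length to reach 67°C.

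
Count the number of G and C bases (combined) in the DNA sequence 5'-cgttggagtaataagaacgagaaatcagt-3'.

11

Base counts: G=8, T=6, C=3, A=12
G+C = 8 + 3 = 11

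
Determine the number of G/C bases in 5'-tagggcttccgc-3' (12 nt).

8

Counting bases: T=3, C=4, A=1, G=4
G+C = 4 + 4 = 8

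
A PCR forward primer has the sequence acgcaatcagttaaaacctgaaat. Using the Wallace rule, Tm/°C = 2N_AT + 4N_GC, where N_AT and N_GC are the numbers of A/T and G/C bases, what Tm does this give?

64°C

Base counts: T=5, G=3, A=11, C=5
So N_AT = 16 and N_GC = 8.
Tm = 2×16 + 4×8 = 64°C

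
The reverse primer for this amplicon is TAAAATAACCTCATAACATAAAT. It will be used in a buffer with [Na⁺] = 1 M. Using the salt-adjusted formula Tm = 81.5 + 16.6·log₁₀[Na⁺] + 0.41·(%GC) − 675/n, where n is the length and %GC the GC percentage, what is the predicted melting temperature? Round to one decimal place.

59.3°C

Length n = 23. Counting bases: T=6, C=4, G=0, A=13
G+C = 4, so %GC = 4/23 × 100 = 17.391%
Salt term: 16.6 × (0) = 0
GC term: 0.41 × 17.391 = 7.13; length term: −675/23 = −29.348
Tm = 81.5 + (0) + 7.13 − 29.348 = 59.282 → 59.3°C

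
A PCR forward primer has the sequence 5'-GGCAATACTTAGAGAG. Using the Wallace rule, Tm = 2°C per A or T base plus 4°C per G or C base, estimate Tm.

46°C

Base counts: C=2, G=5, T=3, A=6
AT pairs contribute 9, GC pairs contribute 7.
Tm = 2(9) + 4(7) = 18 + 28 = 46°C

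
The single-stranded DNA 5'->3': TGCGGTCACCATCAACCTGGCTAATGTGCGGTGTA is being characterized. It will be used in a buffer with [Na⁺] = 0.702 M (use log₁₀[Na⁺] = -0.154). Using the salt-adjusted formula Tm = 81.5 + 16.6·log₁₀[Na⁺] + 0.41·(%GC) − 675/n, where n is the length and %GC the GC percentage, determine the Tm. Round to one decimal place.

81.9°C

Length n = 35. Counting bases: A=7, C=9, G=10, T=9
G+C = 19, so %GC = 19/35 × 100 = 54.286%
Salt term: 16.6 × (-0.154) = -2.556
GC term: 0.41 × 54.286 = 22.257; length term: −675/35 = −19.286
Tm = 81.5 + (-2.556) + 22.257 − 19.286 = 81.915 → 81.9°C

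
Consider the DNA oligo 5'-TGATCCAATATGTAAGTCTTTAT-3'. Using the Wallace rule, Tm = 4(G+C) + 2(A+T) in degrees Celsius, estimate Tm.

58°C

Counting bases: A=7, C=3, G=3, T=10
So N_AT = 17 and N_GC = 6.
Tm = 2(17) + 4(6) = 34 + 24 = 58°C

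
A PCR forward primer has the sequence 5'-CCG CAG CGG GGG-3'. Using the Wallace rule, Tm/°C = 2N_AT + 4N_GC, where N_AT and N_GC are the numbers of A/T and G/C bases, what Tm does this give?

46°C

Counting bases: C=4, G=7, A=1, T=0
AT pairs contribute 1, GC pairs contribute 11.
Tm = 2(1) + 4(11) = 2 + 44 = 46°C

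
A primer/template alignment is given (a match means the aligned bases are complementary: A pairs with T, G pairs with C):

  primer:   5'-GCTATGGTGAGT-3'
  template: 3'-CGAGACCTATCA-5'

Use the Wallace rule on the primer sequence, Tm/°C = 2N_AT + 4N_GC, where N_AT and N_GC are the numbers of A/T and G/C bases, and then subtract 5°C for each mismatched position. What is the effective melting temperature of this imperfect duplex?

Primer base counts: A=2, T=4, G=5, C=1 → A+T=6, G+C=6
Perfect-match Tm = 2(6) + 4(6) = 12 + 24 = 36°C
Mismatches (positions where the bases are not complementary): 3 (at positions 4, 8, 9)
Effective Tm = 36 − 3×5 = 36 − 15 = 21°C

21°C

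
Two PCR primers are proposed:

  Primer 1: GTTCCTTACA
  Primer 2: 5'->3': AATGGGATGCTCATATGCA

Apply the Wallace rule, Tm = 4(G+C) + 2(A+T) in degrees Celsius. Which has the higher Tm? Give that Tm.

Primer 2, 54°C

Primer 1: A+T=6, G+C=4 → Tm = 2(6)+4(4) = 28°C
Primer 2: A+T=11, G+C=8 → Tm = 2(11)+4(8) = 54°C
28°C vs 54°C → primer 2 is higher.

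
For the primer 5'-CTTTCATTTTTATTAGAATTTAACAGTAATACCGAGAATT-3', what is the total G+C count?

Base counts: C=5, G=4, T=17, A=14
Total G or C: 4 + 5 = 9

9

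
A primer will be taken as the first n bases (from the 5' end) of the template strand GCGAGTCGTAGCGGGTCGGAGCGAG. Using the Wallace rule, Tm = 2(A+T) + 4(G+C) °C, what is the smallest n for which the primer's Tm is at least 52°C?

n = 15

First 14 bases: GCGAGTCGTAGCGG → Tm = 48°C (< 52°C)
First 15 bases: GCGAGTCGTAGCGGG → Tm = 52°C (≥ 52°C)
Since every base adds ≥2°C, Tm only increases with n, so the threshold is first crossed at n = 15.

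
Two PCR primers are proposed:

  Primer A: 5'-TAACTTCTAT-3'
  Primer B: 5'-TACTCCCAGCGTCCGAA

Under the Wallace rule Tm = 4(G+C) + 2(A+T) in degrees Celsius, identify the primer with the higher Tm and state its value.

Primer B, 54°C

Primer A: A+T=8, G+C=2 → Tm = 2(8)+4(2) = 24°C
Primer B: A+T=7, G+C=10 → Tm = 2(7)+4(10) = 54°C
24°C vs 54°C → primer B is higher.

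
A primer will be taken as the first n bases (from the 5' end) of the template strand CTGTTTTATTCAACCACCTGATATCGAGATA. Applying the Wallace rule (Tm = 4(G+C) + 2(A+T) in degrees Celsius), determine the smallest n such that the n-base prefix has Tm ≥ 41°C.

First 15 bases: CTGTTTTATTCAACC → Tm = 40°C (< 41°C)
First 16 bases: CTGTTTTATTCAACCA → Tm = 42°C (≥ 41°C)
Since every base adds ≥2°C, Tm only increases with n, so the threshold is first crossed at n = 16.

n = 16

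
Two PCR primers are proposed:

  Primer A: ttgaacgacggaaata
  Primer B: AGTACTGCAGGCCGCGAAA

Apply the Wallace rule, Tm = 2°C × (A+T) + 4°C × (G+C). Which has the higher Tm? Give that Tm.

Primer B, 60°C

Primer A: A+T=10, G+C=6 → Tm = 2(10)+4(6) = 44°C
Primer B: A+T=8, G+C=11 → Tm = 2(8)+4(11) = 60°C
44°C vs 60°C → primer B is higher.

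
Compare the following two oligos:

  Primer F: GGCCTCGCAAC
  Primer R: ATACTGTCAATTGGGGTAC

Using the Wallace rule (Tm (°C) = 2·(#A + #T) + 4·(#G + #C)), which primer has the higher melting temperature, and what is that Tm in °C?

Primer F: A+T=3, G+C=8 → Tm = 2(3)+4(8) = 38°C
Primer R: A+T=11, G+C=8 → Tm = 2(11)+4(8) = 54°C
38°C vs 54°C → primer R is higher.

Primer R, 54°C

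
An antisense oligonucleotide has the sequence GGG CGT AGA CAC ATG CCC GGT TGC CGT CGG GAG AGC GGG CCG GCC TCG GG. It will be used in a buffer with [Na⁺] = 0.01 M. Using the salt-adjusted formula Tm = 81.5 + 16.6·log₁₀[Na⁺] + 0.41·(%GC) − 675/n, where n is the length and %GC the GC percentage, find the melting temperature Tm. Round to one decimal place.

Length n = 50. Base counts: C=15, G=23, T=6, A=6
G+C = 38, so %GC = 38/50 × 100 = 76%
Salt term: 16.6 × (-2) = -33.2
GC term: 0.41 × 76 = 31.16; length term: −675/50 = −13.5
Tm = 81.5 + (-33.2) + 31.16 − 13.5 = 65.96 → 66.0°C

66.0°C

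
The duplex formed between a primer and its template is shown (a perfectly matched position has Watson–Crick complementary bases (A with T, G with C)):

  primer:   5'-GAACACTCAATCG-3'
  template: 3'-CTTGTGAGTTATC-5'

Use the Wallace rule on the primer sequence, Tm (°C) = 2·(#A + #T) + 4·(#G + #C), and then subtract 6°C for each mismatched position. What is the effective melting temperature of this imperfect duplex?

Primer base counts: A=5, T=2, G=2, C=4 → A+T=7, G+C=6
Perfect-match Tm = 2(7) + 4(6) = 14 + 24 = 38°C
Mismatches (positions where the bases are not complementary): 1 (at position 12)
Effective Tm = 38 − 1×6 = 38 − 6 = 32°C

32°C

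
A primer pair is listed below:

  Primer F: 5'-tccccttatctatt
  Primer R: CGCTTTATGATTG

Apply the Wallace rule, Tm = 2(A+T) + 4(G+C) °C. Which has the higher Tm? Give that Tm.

Primer F, 38°C

Primer F: A+T=9, G+C=5 → Tm = 2(9)+4(5) = 38°C
Primer R: A+T=8, G+C=5 → Tm = 2(8)+4(5) = 36°C
38°C vs 36°C → primer F is higher.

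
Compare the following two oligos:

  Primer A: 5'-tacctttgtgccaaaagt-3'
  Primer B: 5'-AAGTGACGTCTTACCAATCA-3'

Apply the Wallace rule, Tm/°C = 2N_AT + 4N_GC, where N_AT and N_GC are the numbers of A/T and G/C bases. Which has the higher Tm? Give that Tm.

Primer B, 56°C

Primer A: A+T=11, G+C=7 → Tm = 2(11)+4(7) = 50°C
Primer B: A+T=12, G+C=8 → Tm = 2(12)+4(8) = 56°C
50°C vs 56°C → primer B is higher.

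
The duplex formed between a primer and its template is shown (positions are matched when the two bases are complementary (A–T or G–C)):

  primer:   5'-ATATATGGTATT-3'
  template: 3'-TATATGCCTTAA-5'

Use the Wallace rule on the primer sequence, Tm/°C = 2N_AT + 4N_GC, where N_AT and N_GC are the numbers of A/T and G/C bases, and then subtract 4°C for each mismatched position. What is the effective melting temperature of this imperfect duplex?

Primer base counts: A=4, T=6, G=2, C=0 → A+T=10, G+C=2
Perfect-match Tm = 2(10) + 4(2) = 20 + 8 = 28°C
Mismatches (positions where the bases are not complementary): 2 (at positions 6, 9)
Effective Tm = 28 − 2×4 = 28 − 8 = 20°C

20°C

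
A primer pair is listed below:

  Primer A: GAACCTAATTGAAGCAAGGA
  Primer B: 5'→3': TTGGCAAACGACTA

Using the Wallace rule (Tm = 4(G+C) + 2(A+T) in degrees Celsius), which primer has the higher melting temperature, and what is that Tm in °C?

Primer A: A+T=12, G+C=8 → Tm = 2(12)+4(8) = 56°C
Primer B: A+T=8, G+C=6 → Tm = 2(8)+4(6) = 40°C
56°C vs 40°C → primer A is higher.

Primer A, 56°C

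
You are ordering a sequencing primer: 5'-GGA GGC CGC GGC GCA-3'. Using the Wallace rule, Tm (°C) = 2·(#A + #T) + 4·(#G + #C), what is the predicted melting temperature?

C=5, A=2, G=8, T=0
So N_AT = 2 and N_GC = 13.
Tm = 2×2 + 4×13 = 56°C

56°C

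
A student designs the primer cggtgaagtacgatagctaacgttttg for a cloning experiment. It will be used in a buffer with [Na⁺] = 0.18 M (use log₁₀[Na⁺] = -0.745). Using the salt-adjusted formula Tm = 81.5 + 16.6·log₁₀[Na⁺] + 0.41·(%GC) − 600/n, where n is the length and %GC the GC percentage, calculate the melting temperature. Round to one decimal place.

65.1°C

Length n = 27. C=4, A=7, T=8, G=8
G+C = 12, so %GC = 12/27 × 100 = 44.444%
Salt term: 16.6 × (-0.745) = -12.367
GC term: 0.41 × 44.444 = 18.222; length term: −600/27 = −22.222
Tm = 81.5 + (-12.367) + 18.222 − 22.222 = 65.133 → 65.1°C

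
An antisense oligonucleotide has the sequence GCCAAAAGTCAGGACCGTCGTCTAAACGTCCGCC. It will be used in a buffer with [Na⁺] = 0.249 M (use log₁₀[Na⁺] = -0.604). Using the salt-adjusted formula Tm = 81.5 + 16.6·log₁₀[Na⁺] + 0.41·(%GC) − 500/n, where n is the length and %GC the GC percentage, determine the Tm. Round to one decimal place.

80.9°C

Length n = 34. Counting bases: A=9, G=8, T=5, C=12
G+C = 20, so %GC = 20/34 × 100 = 58.824%
Salt term: 16.6 × (-0.604) = -10.026
GC term: 0.41 × 58.824 = 24.118; length term: −500/34 = −14.706
Tm = 81.5 + (-10.026) + 24.118 − 14.706 = 80.886 → 80.9°C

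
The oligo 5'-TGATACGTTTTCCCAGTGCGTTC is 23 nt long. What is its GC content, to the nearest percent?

Scanning the sequence gives T=9, A=3, G=5, C=6.
G+C = 5 + 6 = 11 out of 23 bases
%GC = 11/23 × 100 = 47.83% ≈ 48%

48%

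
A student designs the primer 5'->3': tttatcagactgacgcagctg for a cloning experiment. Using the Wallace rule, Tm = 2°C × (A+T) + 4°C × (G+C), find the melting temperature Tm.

62°C

G=5, C=5, T=6, A=5
AT pairs contribute 11, GC pairs contribute 10.
Tm = 4·10 + 2·11 = 40 + 22 = 62°C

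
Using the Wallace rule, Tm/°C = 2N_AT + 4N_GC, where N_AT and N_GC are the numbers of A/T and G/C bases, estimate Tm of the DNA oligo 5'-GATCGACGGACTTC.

44°C

Counting bases: G=4, T=3, C=4, A=3
So N_AT = 6 and N_GC = 8.
Tm = 4·8 + 2·6 = 32 + 12 = 44°C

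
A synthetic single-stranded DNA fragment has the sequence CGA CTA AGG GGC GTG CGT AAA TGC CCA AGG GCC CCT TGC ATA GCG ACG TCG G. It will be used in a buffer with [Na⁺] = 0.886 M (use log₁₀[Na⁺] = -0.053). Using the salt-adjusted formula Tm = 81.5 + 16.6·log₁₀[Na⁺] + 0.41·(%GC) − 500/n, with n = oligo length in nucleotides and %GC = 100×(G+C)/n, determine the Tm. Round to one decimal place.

97.0°C

Length n = 52. A=11, C=15, G=18, T=8
G+C = 33, so %GC = 33/52 × 100 = 63.462%
Salt term: 16.6 × (-0.053) = -0.88
GC term: 0.41 × 63.462 = 26.019; length term: −500/52 = −9.615
Tm = 81.5 + (-0.88) + 26.019 − 9.615 = 97.024 → 97.0°C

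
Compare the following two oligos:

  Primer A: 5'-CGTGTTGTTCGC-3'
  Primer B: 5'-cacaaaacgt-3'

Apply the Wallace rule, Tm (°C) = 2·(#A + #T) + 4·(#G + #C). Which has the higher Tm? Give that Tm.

Primer A: A+T=5, G+C=7 → Tm = 2(5)+4(7) = 38°C
Primer B: A+T=6, G+C=4 → Tm = 2(6)+4(4) = 28°C
38°C vs 28°C → primer A is higher.

Primer A, 38°C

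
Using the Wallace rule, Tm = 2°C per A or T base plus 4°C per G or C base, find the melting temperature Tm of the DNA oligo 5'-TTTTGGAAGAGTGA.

38°C

Base counts: T=5, A=4, G=5, C=0
A+T = 9, G+C = 5
Tm = 2(9) + 4(5) = 18 + 20 = 38°C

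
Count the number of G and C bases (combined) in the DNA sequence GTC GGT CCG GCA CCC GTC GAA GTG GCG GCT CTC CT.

Scanning the sequence gives G=12, C=13, A=3, T=7.
G+C = 12 + 13 = 25

25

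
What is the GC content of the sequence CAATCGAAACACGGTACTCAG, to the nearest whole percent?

48%

Base counts: G=4, T=3, C=6, A=8
G+C = 4 + 6 = 10 out of 21 bases
%GC = 10/21 × 100 = 47.62% ≈ 48%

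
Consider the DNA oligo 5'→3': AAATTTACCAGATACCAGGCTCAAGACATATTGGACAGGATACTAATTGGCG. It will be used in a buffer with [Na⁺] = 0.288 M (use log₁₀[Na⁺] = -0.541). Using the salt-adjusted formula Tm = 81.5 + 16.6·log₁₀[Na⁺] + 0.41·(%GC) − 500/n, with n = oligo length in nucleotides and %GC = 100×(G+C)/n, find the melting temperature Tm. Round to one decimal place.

Length n = 52. Counting bases: A=19, T=12, G=11, C=10
G+C = 21, so %GC = 21/52 × 100 = 40.385%
Salt term: 16.6 × (-0.541) = -8.981
GC term: 0.41 × 40.385 = 16.558; length term: −500/52 = −9.615
Tm = 81.5 + (-8.981) + 16.558 − 9.615 = 79.462 → 79.5°C

79.5°C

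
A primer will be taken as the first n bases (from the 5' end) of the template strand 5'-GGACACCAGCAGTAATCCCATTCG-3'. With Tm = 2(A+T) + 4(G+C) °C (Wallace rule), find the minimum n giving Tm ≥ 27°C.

n = 9

First 8 bases: GGACACCA → Tm = 26°C (< 27°C)
First 9 bases: GGACACCAG → Tm = 30°C (≥ 27°C)
Each additional base adds 2°C (A/T) or 4°C (G/C), so Tm is non-decreasing in n; n = 9 is the first length to reach 27°C.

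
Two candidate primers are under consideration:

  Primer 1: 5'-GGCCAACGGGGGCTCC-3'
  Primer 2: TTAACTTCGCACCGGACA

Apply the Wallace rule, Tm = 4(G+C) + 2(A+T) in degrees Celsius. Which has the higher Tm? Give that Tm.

Primer 1: A+T=3, G+C=13 → Tm = 2(3)+4(13) = 58°C
Primer 2: A+T=9, G+C=9 → Tm = 2(9)+4(9) = 54°C
58°C vs 54°C → primer 1 is higher.

Primer 1, 58°C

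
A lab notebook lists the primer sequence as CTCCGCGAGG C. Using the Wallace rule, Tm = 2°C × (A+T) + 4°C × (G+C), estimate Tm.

40°C

Scanning the sequence gives T=1, A=1, C=5, G=4.
A+T = 2, G+C = 9
Tm = 2(2) + 4(9) = 4 + 36 = 40°C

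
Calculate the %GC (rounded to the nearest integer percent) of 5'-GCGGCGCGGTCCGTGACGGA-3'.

Base counts: C=6, G=10, T=2, A=2
G+C = 10 + 6 = 16 out of 20 bases
%GC = 16/20 × 100 = 80% ≈ 80%

80%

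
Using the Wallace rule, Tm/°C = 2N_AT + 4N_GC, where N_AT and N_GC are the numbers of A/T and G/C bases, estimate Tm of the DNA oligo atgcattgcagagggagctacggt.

74°C

Scanning the sequence gives T=5, A=6, G=9, C=4.
A+T = 11, G+C = 13
Tm = 2(11) + 4(13) = 22 + 52 = 74°C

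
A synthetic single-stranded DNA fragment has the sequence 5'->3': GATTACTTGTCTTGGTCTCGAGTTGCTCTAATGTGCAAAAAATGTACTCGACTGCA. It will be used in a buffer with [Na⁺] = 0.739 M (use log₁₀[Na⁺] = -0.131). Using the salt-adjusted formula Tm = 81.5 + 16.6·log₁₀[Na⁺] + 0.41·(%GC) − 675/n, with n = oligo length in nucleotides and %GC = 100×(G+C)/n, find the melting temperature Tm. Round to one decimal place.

84.1°C

Length n = 56. Base counts: C=11, G=12, A=14, T=19
G+C = 23, so %GC = 23/56 × 100 = 41.071%
Salt term: 16.6 × (-0.131) = -2.175
GC term: 0.41 × 41.071 = 16.839; length term: −675/56 = −12.054
Tm = 81.5 + (-2.175) + 16.839 − 12.054 = 84.11 → 84.1°C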